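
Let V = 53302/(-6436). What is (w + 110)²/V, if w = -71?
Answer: -4894578/26651 ≈ -183.65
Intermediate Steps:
V = -26651/3218 (V = 53302*(-1/6436) = -26651/3218 ≈ -8.2818)
(w + 110)²/V = (-71 + 110)²/(-26651/3218) = 39²*(-3218/26651) = 1521*(-3218/26651) = -4894578/26651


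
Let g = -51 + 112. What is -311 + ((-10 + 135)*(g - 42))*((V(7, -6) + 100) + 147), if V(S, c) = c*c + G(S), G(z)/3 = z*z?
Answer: 1020939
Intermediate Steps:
G(z) = 3*z**2 (G(z) = 3*(z*z) = 3*z**2)
g = 61
V(S, c) = c**2 + 3*S**2 (V(S, c) = c*c + 3*S**2 = c**2 + 3*S**2)
-311 + ((-10 + 135)*(g - 42))*((V(7, -6) + 100) + 147) = -311 + ((-10 + 135)*(61 - 42))*((((-6)**2 + 3*7**2) + 100) + 147) = -311 + (125*19)*(((36 + 3*49) + 100) + 147) = -311 + 2375*(((36 + 147) + 100) + 147) = -311 + 2375*((183 + 100) + 147) = -311 + 2375*(283 + 147) = -311 + 2375*430 = -311 + 1021250 = 1020939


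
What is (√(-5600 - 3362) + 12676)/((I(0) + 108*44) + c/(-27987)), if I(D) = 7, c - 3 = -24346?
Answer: 88690803/33303619 + 27987*I*√8962/133214476 ≈ 2.6631 + 0.019889*I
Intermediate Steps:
c = -24343 (c = 3 - 24346 = -24343)
(√(-5600 - 3362) + 12676)/((I(0) + 108*44) + c/(-27987)) = (√(-5600 - 3362) + 12676)/((7 + 108*44) - 24343/(-27987)) = (√(-8962) + 12676)/((7 + 4752) - 24343*(-1/27987)) = (I*√8962 + 12676)/(4759 + 24343/27987) = (12676 + I*√8962)/(133214476/27987) = (12676 + I*√8962)*(27987/133214476) = 88690803/33303619 + 27987*I*√8962/133214476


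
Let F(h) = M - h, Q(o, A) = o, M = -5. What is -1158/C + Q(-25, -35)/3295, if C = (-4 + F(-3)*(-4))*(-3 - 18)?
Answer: 127117/9226 ≈ 13.778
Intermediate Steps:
F(h) = -5 - h
C = -84 (C = (-4 + (-5 - 1*(-3))*(-4))*(-3 - 18) = (-4 + (-5 + 3)*(-4))*(-21) = (-4 - 2*(-4))*(-21) = (-4 + 8)*(-21) = 4*(-21) = -84)
-1158/C + Q(-25, -35)/3295 = -1158/(-84) - 25/3295 = -1158*(-1/84) - 25*1/3295 = 193/14 - 5/659 = 127117/9226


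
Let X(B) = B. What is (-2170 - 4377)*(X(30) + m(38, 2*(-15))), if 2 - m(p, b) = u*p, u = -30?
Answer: -7673084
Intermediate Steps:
m(p, b) = 2 + 30*p (m(p, b) = 2 - (-30)*p = 2 + 30*p)
(-2170 - 4377)*(X(30) + m(38, 2*(-15))) = (-2170 - 4377)*(30 + (2 + 30*38)) = -6547*(30 + (2 + 1140)) = -6547*(30 + 1142) = -6547*1172 = -7673084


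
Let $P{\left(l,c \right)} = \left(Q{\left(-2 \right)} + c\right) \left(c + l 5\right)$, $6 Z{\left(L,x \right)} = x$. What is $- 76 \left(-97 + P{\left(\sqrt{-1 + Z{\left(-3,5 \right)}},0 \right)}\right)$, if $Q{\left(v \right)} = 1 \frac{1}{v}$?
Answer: $7372 + \frac{95 i \sqrt{6}}{3} \approx 7372.0 + 77.567 i$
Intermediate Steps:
$Z{\left(L,x \right)} = \frac{x}{6}$
$Q{\left(v \right)} = \frac{1}{v}$
$P{\left(l,c \right)} = \left(- \frac{1}{2} + c\right) \left(c + 5 l\right)$ ($P{\left(l,c \right)} = \left(\frac{1}{-2} + c\right) \left(c + l 5\right) = \left(- \frac{1}{2} + c\right) \left(c + 5 l\right)$)
$- 76 \left(-97 + P{\left(\sqrt{-1 + Z{\left(-3,5 \right)}},0 \right)}\right) = - 76 \left(-97 + \left(0^{2} - \frac{5 \sqrt{-1 + \frac{1}{6} \cdot 5}}{2} - 0 + 5 \cdot 0 \sqrt{-1 + \frac{1}{6} \cdot 5}\right)\right) = - 76 \left(-97 + \left(0 - \frac{5 \sqrt{-1 + \frac{5}{6}}}{2} + 0 + 5 \cdot 0 \sqrt{-1 + \frac{5}{6}}\right)\right) = - 76 \left(-97 + \left(0 - \frac{5 \sqrt{- \frac{1}{6}}}{2} + 0 + 5 \cdot 0 \sqrt{- \frac{1}{6}}\right)\right) = - 76 \left(-97 + \left(0 - \frac{5 \frac{i \sqrt{6}}{6}}{2} + 0 + 5 \cdot 0 \frac{i \sqrt{6}}{6}\right)\right) = - 76 \left(-97 + \left(0 - \frac{5 i \sqrt{6}}{12} + 0 + 0\right)\right) = - 76 \left(-97 - \frac{5 i \sqrt{6}}{12}\right) = 7372 + \frac{95 i \sqrt{6}}{3}$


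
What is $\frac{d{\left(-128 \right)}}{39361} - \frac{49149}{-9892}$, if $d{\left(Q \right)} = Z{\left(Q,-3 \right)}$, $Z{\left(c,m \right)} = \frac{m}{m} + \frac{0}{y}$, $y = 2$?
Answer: $\frac{1934563681}{389359012} \approx 4.9686$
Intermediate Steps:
$Z{\left(c,m \right)} = 1$ ($Z{\left(c,m \right)} = \frac{m}{m} + \frac{0}{2} = 1 + 0 \cdot \frac{1}{2} = 1 + 0 = 1$)
$d{\left(Q \right)} = 1$
$\frac{d{\left(-128 \right)}}{39361} - \frac{49149}{-9892} = 1 \cdot \frac{1}{39361} - \frac{49149}{-9892} = 1 \cdot \frac{1}{39361} - - \frac{49149}{9892} = \frac{1}{39361} + \frac{49149}{9892} = \frac{1934563681}{389359012}$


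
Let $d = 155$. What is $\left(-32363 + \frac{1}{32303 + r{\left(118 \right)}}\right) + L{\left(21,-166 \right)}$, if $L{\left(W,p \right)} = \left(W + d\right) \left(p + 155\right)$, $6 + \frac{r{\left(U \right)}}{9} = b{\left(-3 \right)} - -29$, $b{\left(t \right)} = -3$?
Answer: $- \frac{1114134416}{32483} \approx -34299.0$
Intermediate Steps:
$r{\left(U \right)} = 180$ ($r{\left(U \right)} = -54 + 9 \left(-3 - -29\right) = -54 + 9 \left(-3 + 29\right) = -54 + 9 \cdot 26 = -54 + 234 = 180$)
$L{\left(W,p \right)} = \left(155 + W\right) \left(155 + p\right)$ ($L{\left(W,p \right)} = \left(W + 155\right) \left(p + 155\right) = \left(155 + W\right) \left(155 + p\right)$)
$\left(-32363 + \frac{1}{32303 + r{\left(118 \right)}}\right) + L{\left(21,-166 \right)} = \left(-32363 + \frac{1}{32303 + 180}\right) + \left(24025 + 155 \cdot 21 + 155 \left(-166\right) + 21 \left(-166\right)\right) = \left(-32363 + \frac{1}{32483}\right) + \left(24025 + 3255 - 25730 - 3486\right) = \left(-32363 + \frac{1}{32483}\right) - 1936 = - \frac{1051247328}{32483} - 1936 = - \frac{1114134416}{32483}$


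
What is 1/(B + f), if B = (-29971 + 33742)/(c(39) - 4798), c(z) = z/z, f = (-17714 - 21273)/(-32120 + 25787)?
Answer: 3375489/18126544 ≈ 0.18622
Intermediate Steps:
f = 38987/6333 (f = -38987/(-6333) = -38987*(-1/6333) = 38987/6333 ≈ 6.1562)
c(z) = 1
B = -419/533 (B = (-29971 + 33742)/(1 - 4798) = 3771/(-4797) = 3771*(-1/4797) = -419/533 ≈ -0.78612)
1/(B + f) = 1/(-419/533 + 38987/6333) = 1/(18126544/3375489) = 3375489/18126544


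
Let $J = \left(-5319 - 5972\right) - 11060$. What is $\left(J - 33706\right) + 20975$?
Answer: $-35082$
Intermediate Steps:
$J = -22351$ ($J = -11291 - 11060 = -22351$)
$\left(J - 33706\right) + 20975 = \left(-22351 - 33706\right) + 20975 = -56057 + 20975 = -35082$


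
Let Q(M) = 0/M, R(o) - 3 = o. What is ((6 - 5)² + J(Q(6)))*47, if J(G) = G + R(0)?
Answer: 188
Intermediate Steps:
R(o) = 3 + o
Q(M) = 0
J(G) = 3 + G (J(G) = G + (3 + 0) = G + 3 = 3 + G)
((6 - 5)² + J(Q(6)))*47 = ((6 - 5)² + (3 + 0))*47 = (1² + 3)*47 = (1 + 3)*47 = 4*47 = 188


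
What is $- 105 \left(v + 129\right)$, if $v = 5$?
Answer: $-14070$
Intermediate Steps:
$- 105 \left(v + 129\right) = - 105 \left(5 + 129\right) = \left(-105\right) 134 = -14070$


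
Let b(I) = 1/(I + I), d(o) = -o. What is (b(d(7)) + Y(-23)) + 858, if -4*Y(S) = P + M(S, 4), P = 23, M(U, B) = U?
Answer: 12011/14 ≈ 857.93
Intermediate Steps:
b(I) = 1/(2*I)
Y(S) = -23/4 - S/4 (Y(S) = -(23 + S)/4 = -23/4 - S/4)
(b(d(7)) + Y(-23)) + 858 = (1/(2*((-1*7))) + (-23/4 - ¼*(-23))) + 858 = ((½)/(-7) + (-23/4 + 23/4)) + 858 = ((½)*(-⅐) + 0) + 858 = (-1/14 + 0) + 858 = -1/14 + 858 = 12011/14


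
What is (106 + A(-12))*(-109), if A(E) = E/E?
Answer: -11663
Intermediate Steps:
A(E) = 1
(106 + A(-12))*(-109) = (106 + 1)*(-109) = 107*(-109) = -11663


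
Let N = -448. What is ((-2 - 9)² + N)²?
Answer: 106929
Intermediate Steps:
((-2 - 9)² + N)² = ((-2 - 9)² - 448)² = ((-11)² - 448)² = (121 - 448)² = (-327)² = 106929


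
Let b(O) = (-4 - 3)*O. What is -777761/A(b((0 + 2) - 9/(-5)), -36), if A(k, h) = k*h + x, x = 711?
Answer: -3888805/8343 ≈ -466.12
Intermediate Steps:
b(O) = -7*O
A(k, h) = 711 + h*k (A(k, h) = k*h + 711 = h*k + 711 = 711 + h*k)
-777761/A(b((0 + 2) - 9/(-5)), -36) = -777761/(711 - (-252)*((0 + 2) - 9/(-5))) = -777761/(711 - (-252)*(2 - 9*(-⅕))) = -777761/(711 - (-252)*(2 + 9/5)) = -777761/(711 - (-252)*19/5) = -777761/(711 - 36*(-133/5)) = -777761/(711 + 4788/5) = -777761/8343/5 = -777761*5/8343 = -3888805/8343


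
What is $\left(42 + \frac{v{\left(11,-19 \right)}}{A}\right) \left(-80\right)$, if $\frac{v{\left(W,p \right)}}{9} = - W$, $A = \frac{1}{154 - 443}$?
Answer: $-2292240$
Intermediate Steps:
$A = - \frac{1}{289}$ ($A = \frac{1}{-289} = - \frac{1}{289} \approx -0.0034602$)
$v{\left(W,p \right)} = - 9 W$ ($v{\left(W,p \right)} = 9 \left(- W\right) = - 9 W$)
$\left(42 + \frac{v{\left(11,-19 \right)}}{A}\right) \left(-80\right) = \left(42 + \frac{\left(-9\right) 11}{- \frac{1}{289}}\right) \left(-80\right) = \left(42 - -28611\right) \left(-80\right) = \left(42 + 28611\right) \left(-80\right) = 28653 \left(-80\right) = -2292240$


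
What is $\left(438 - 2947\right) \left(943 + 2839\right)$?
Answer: $-9489038$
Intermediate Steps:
$\left(438 - 2947\right) \left(943 + 2839\right) = \left(-2509\right) 3782 = -9489038$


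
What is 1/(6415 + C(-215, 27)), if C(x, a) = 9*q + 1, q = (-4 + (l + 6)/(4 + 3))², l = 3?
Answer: 49/317633 ≈ 0.00015427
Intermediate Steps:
q = 361/49 (q = (-4 + (3 + 6)/(4 + 3))² = (-4 + 9/7)² = (-19/7)² = 361/49 ≈ 7.3673)
C(x, a) = 3298/49 (C(x, a) = 9*(361/49) + 1 = 3249/49 + 1 = 3298/49)
1/(6415 + C(-215, 27)) = 1/(6415 + 3298/49) = 1/(317633/49) = 49/317633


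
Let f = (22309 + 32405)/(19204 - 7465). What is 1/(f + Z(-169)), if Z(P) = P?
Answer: -3913/643059 ≈ -0.0060850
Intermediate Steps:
f = 18238/3913 (f = 54714/11739 = 54714*(1/11739) = 18238/3913 ≈ 4.6609)
1/(f + Z(-169)) = 1/(18238/3913 - 169) = 1/(-643059/3913) = -3913/643059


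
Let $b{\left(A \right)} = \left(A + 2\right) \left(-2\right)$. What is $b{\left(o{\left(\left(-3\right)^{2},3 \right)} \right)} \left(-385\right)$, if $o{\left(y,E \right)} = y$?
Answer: $8470$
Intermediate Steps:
$b{\left(A \right)} = -4 - 2 A$ ($b{\left(A \right)} = \left(2 + A\right) \left(-2\right) = -4 - 2 A$)
$b{\left(o{\left(\left(-3\right)^{2},3 \right)} \right)} \left(-385\right) = \left(-4 - 2 \left(-3\right)^{2}\right) \left(-385\right) = \left(-4 - 18\right) \left(-385\right) = \left(-22\right) \left(-385\right) = 8470$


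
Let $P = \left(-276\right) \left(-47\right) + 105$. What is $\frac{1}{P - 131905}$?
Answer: $- \frac{1}{118828} \approx -8.4155 \cdot 10^{-6}$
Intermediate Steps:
$P = 13077$ ($P = 12972 + 105 = 13077$)
$\frac{1}{P - 131905} = \frac{1}{13077 - 131905} = \frac{1}{-118828} = - \frac{1}{118828}$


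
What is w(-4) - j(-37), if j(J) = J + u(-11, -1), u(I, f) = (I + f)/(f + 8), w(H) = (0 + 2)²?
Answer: 299/7 ≈ 42.714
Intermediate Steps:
w(H) = 4 (w(H) = 2² = 4)
u(I, f) = (I + f)/(8 + f)
j(J) = -12/7 + J (j(J) = J + (-11 - 1)/(8 - 1) = J - 12/7 = -12/7 + J)
w(-4) - j(-37) = 4 - (-12/7 - 37) = 4 - 1*(-271/7) = 4 + 271/7 = 299/7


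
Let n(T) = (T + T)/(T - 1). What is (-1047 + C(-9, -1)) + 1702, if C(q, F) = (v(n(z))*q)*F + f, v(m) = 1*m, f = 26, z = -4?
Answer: 3477/5 ≈ 695.40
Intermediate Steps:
n(T) = 2*T/(-1 + T) (n(T) = (2*T)/(-1 + T) = 2*T/(-1 + T))
v(m) = m
C(q, F) = 26 + 8*F*q/5 (C(q, F) = ((2*(-4)/(-1 - 4))*q)*F + 26 = ((2*(-4)/(-5))*q)*F + 26 = ((2*(-4)*(-⅕))*q)*F + 26 = (8*q/5)*F + 26 = 8*F*q/5 + 26 = 26 + 8*F*q/5)
(-1047 + C(-9, -1)) + 1702 = (-1047 + (26 + (8/5)*(-1)*(-9))) + 1702 = (-1047 + (26 + 72/5)) + 1702 = (-1047 + 202/5) + 1702 = -5033/5 + 1702 = 3477/5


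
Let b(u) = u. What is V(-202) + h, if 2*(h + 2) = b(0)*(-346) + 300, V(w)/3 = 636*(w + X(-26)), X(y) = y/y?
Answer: -383360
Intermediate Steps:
X(y) = 1
V(w) = 1908 + 1908*w (V(w) = 3*(636*(w + 1)) = 3*(636*(1 + w)) = 3*(636 + 636*w) = 1908 + 1908*w)
h = 148 (h = -2 + (0*(-346) + 300)/2 = -2 + (0 + 300)/2 = -2 + (½)*300 = -2 + 150 = 148)
V(-202) + h = (1908 + 1908*(-202)) + 148 = (1908 - 385416) + 148 = -383508 + 148 = -383360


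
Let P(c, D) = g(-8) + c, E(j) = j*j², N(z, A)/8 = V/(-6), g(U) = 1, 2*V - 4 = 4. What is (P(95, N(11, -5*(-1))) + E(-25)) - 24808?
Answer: -40337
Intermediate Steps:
V = 4 (V = 2 + (½)*4 = 2 + 2 = 4)
N(z, A) = -16/3 (N(z, A) = 8*(4/(-6)) = 8*(4*(-⅙)) = 8*(-⅔) = -16/3)
E(j) = j³
P(c, D) = 1 + c
(P(95, N(11, -5*(-1))) + E(-25)) - 24808 = ((1 + 95) + (-25)³) - 24808 = (96 - 15625) - 24808 = -15529 - 24808 = -40337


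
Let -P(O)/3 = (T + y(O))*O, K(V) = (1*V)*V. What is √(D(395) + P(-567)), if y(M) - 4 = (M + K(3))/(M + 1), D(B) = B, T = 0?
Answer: 2*√177716642/283 ≈ 94.212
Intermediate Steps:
K(V) = V² (K(V) = V*V = V²)
y(M) = 4 + (9 + M)/(1 + M) (y(M) = 4 + (M + 3²)/(M + 1) = 4 + (M + 9)/(1 + M) = 4 + (9 + M)/(1 + M))
P(O) = -3*O*(13 + 5*O)/(1 + O) (P(O) = -3*(0 + (13 + 5*O)/(1 + O))*O = -3*(13 + 5*O)/(1 + O)*O = -3*O*(13 + 5*O)/(1 + O))
√(D(395) + P(-567)) = √(395 - 3*(-567)*(13 + 5*(-567))/(1 - 567)) = √(395 - 3*(-567)*(13 - 2835)/(-566)) = √(395 - 3*(-567)*(-1/566)*(-2822)) = √(395 + 2400111/283) = √(2511896/283) = 2*√177716642/283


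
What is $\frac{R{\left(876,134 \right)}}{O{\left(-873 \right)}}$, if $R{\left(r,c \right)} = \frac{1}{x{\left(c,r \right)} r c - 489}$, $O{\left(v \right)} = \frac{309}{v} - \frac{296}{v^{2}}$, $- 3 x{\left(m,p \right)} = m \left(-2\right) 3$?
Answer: $- \frac{254043}{2831813835473} \approx -8.971 \cdot 10^{-8}$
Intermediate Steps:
$x{\left(m,p \right)} = 2 m$ ($x{\left(m,p \right)} = - \frac{m \left(-2\right) 3}{3} = - \frac{- 2 m 3}{3} = - \frac{\left(-6\right) m}{3} = 2 m$)
$O{\left(v \right)} = - \frac{296}{v^{2}} + \frac{309}{v}$ ($O{\left(v \right)} = \frac{309}{v} - \frac{296}{v^{2}} = - \frac{296}{v^{2}} + \frac{309}{v}$)
$R{\left(r,c \right)} = \frac{1}{-489 + 2 r c^{2}}$ ($R{\left(r,c \right)} = \frac{1}{2 c r c - 489} = \frac{1}{2 r c^{2} - 489} = \frac{1}{-489 + 2 r c^{2}}$)
$\frac{R{\left(876,134 \right)}}{O{\left(-873 \right)}} = \frac{1}{\left(-489 + 2 \cdot 876 \cdot 134^{2}\right) \frac{-296 + 309 \left(-873\right)}{762129}} = \frac{1}{\left(-489 + 2 \cdot 876 \cdot 17956\right) \frac{-296 - 269757}{762129}} = \frac{1}{\left(-489 + 31458912\right) \frac{1}{762129} \left(-270053\right)} = \frac{1}{31458423 \left(- \frac{270053}{762129}\right)} = \frac{1}{31458423} \left(- \frac{762129}{270053}\right) = - \frac{254043}{2831813835473}$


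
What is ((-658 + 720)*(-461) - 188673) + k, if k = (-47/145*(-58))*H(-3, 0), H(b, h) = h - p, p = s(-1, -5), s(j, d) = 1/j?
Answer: -1086181/5 ≈ -2.1724e+5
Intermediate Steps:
p = -1 (p = 1/(-1) = -1)
H(b, h) = 1 + h (H(b, h) = h - 1*(-1) = h + 1 = 1 + h)
k = 94/5 (k = (-47/145*(-58))*(1 + 0) = (-47*1/145*(-58))*1 = -47/145*(-58)*1 = (94/5)*1 = 94/5 ≈ 18.800)
((-658 + 720)*(-461) - 188673) + k = ((-658 + 720)*(-461) - 188673) + 94/5 = (62*(-461) - 188673) + 94/5 = (-28582 - 188673) + 94/5 = -217255 + 94/5 = -1086181/5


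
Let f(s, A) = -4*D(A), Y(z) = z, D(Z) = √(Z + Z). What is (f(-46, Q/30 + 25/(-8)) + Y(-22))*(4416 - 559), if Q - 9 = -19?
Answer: -84854 - 7714*I*√249/3 ≈ -84854.0 - 40575.0*I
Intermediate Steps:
Q = -10 (Q = 9 - 19 = -10)
D(Z) = √2*√Z (D(Z) = √(2*Z) = √2*√Z)
f(s, A) = -4*√2*√A
(f(-46, Q/30 + 25/(-8)) + Y(-22))*(4416 - 559) = (-4*√2*√(-10/30 + 25/(-8)) - 22)*(4416 - 559) = (-4*√2*√(-10*1/30 + 25*(-⅛)) - 22)*3857 = (-4*√2*√(-⅓ - 25/8) - 22)*3857 = (-4*√2*√(-83/24) - 22)*3857 = (-4*√2*I*√498/12 - 22)*3857 = (-2*I*√249/3 - 22)*3857 = (-22 - 2*I*√249/3)*3857 = -84854 - 7714*I*√249/3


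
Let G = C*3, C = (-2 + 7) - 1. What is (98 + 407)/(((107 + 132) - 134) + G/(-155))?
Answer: 78275/16263 ≈ 4.8131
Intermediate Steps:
C = 4 (C = 5 - 1 = 4)
G = 12 (G = 4*3 = 12)
(98 + 407)/(((107 + 132) - 134) + G/(-155)) = (98 + 407)/(((107 + 132) - 134) + 12/(-155)) = 505/((239 - 134) + 12*(-1/155)) = 505/(105 - 12/155) = 505/(16263/155) = 505*(155/16263) = 78275/16263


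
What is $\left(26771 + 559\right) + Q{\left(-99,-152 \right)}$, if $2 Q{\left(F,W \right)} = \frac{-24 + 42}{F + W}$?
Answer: $\frac{6859821}{251} \approx 27330.0$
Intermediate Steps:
$Q{\left(F,W \right)} = \frac{9}{F + W}$ ($Q{\left(F,W \right)} = \frac{\left(-24 + 42\right) \frac{1}{F + W}}{2} = \frac{18 \frac{1}{F + W}}{2} = \frac{9}{F + W}$)
$\left(26771 + 559\right) + Q{\left(-99,-152 \right)} = \left(26771 + 559\right) + \frac{9}{-99 - 152} = 27330 + \frac{9}{-251} = 27330 + 9 \left(- \frac{1}{251}\right) = 27330 - \frac{9}{251} = \frac{6859821}{251}$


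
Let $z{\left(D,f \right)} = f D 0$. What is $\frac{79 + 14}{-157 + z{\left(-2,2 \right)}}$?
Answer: $- \frac{93}{157} \approx -0.59236$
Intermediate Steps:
$z{\left(D,f \right)} = 0$ ($z{\left(D,f \right)} = D f 0 = 0$)
$\frac{79 + 14}{-157 + z{\left(-2,2 \right)}} = \frac{79 + 14}{-157 + 0} = \frac{1}{-157} \cdot 93 = \left(- \frac{1}{157}\right) 93 = - \frac{93}{157}$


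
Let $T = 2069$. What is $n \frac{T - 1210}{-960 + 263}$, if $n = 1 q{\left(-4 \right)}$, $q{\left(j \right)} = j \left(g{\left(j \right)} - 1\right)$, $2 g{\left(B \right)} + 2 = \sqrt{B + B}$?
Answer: $- \frac{6872}{697} + \frac{3436 i \sqrt{2}}{697} \approx -9.8594 + 6.9716 i$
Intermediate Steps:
$g{\left(B \right)} = -1 + \frac{\sqrt{2} \sqrt{B}}{2}$ ($g{\left(B \right)} = -1 + \frac{\sqrt{B + B}}{2} = -1 + \frac{\sqrt{2 B}}{2} = -1 + \frac{\sqrt{2} \sqrt{B}}{2}$)
$q{\left(j \right)} = j \left(-2 + \frac{\sqrt{2} \sqrt{j}}{2}\right)$ ($q{\left(j \right)} = j \left(\left(-1 + \frac{\sqrt{2} \sqrt{j}}{2}\right) - 1\right) = j \left(-2 + \frac{\sqrt{2} \sqrt{j}}{2}\right)$)
$n = 8 - 4 i \sqrt{2}$ ($n = 1 \cdot \frac{1}{2} \left(-4\right) \left(-4 + \sqrt{2} \sqrt{-4}\right) = 1 \cdot \frac{1}{2} \left(-4\right) \left(-4 + \sqrt{2} \cdot 2 i\right) = 1 \cdot \frac{1}{2} \left(-4\right) \left(-4 + 2 i \sqrt{2}\right) = 1 \left(8 - 4 i \sqrt{2}\right) = 8 - 4 i \sqrt{2} \approx 8.0 - 5.6569 i$)
$n \frac{T - 1210}{-960 + 263} = \left(8 - 4 i \sqrt{2}\right) \frac{2069 - 1210}{-960 + 263} = \left(8 - 4 i \sqrt{2}\right) \frac{859}{-697} = \left(8 - 4 i \sqrt{2}\right) 859 \left(- \frac{1}{697}\right) = \left(8 - 4 i \sqrt{2}\right) \left(- \frac{859}{697}\right) = - \frac{6872}{697} + \frac{3436 i \sqrt{2}}{697}$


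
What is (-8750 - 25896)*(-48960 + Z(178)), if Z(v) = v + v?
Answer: 1683934184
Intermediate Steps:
Z(v) = 2*v
(-8750 - 25896)*(-48960 + Z(178)) = (-8750 - 25896)*(-48960 + 2*178) = -34646*(-48960 + 356) = -34646*(-48604) = 1683934184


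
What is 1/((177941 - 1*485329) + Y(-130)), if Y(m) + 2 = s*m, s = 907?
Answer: -1/425300 ≈ -2.3513e-6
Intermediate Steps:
Y(m) = -2 + 907*m
1/((177941 - 1*485329) + Y(-130)) = 1/((177941 - 1*485329) + (-2 + 907*(-130))) = 1/((177941 - 485329) + (-2 - 117910)) = 1/(-307388 - 117912) = 1/(-425300) = -1/425300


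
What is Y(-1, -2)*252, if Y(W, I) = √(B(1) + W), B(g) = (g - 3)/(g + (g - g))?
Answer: 252*I*√3 ≈ 436.48*I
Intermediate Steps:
B(g) = (-3 + g)/g (B(g) = (-3 + g)/(g + 0) = (-3 + g)/g)
Y(W, I) = √(-2 + W) (Y(W, I) = √((-3 + 1)/1 + W) = √(1*(-2) + W) = √(-2 + W))
Y(-1, -2)*252 = √(-2 - 1)*252 = √(-3)*252 = (I*√3)*252 = 252*I*√3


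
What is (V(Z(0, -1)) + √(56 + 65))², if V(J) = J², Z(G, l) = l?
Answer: 144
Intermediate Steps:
(V(Z(0, -1)) + √(56 + 65))² = ((-1)² + √(56 + 65))² = (1 + √121)² = (1 + 11)² = 12² = 144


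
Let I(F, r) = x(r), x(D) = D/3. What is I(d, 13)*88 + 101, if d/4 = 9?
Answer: 1447/3 ≈ 482.33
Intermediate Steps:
d = 36 (d = 4*9 = 36)
x(D) = D/3 (x(D) = D*(1/3) = D/3)
I(F, r) = r/3
I(d, 13)*88 + 101 = ((1/3)*13)*88 + 101 = (13/3)*88 + 101 = 1144/3 + 101 = 1447/3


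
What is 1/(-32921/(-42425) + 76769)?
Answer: 42425/3256957746 ≈ 1.3026e-5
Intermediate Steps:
1/(-32921/(-42425) + 76769) = 1/(-32921*(-1/42425) + 76769) = 1/(32921/42425 + 76769) = 1/(3256957746/42425) = 42425/3256957746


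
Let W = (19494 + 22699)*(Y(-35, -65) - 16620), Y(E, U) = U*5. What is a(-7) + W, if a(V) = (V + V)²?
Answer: -714960189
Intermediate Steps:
a(V) = 4*V² (a(V) = (2*V)² = 4*V²)
Y(E, U) = 5*U
W = -714960385 (W = (19494 + 22699)*(5*(-65) - 16620) = 42193*(-325 - 16620) = 42193*(-16945) = -714960385)
a(-7) + W = 4*(-7)² - 714960385 = 4*49 - 714960385 = 196 - 714960385 = -714960189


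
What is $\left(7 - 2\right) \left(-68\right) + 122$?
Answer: $-218$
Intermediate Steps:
$\left(7 - 2\right) \left(-68\right) + 122 = 5 \left(-68\right) + 122 = -340 + 122 = -218$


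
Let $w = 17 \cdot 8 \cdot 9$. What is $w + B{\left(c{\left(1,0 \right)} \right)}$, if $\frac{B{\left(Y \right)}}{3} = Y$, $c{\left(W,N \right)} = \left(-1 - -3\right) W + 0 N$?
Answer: $1230$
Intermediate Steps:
$c{\left(W,N \right)} = 2 W$ ($c{\left(W,N \right)} = \left(-1 + 3\right) W + 0 = 2 W + 0 = 2 W$)
$B{\left(Y \right)} = 3 Y$
$w = 1224$ ($w = 136 \cdot 9 = 1224$)
$w + B{\left(c{\left(1,0 \right)} \right)} = 1224 + 3 \cdot 2 \cdot 1 = 1224 + 3 \cdot 2 = 1224 + 6 = 1230$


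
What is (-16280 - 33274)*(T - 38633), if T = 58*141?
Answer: 1509167070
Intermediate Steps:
T = 8178
(-16280 - 33274)*(T - 38633) = (-16280 - 33274)*(8178 - 38633) = -49554*(-30455) = 1509167070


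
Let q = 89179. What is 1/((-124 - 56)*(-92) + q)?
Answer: 1/105739 ≈ 9.4572e-6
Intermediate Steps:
1/((-124 - 56)*(-92) + q) = 1/((-124 - 56)*(-92) + 89179) = 1/(-180*(-92) + 89179) = 1/(16560 + 89179) = 1/105739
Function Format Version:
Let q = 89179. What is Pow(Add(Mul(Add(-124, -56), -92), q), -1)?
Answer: Rational(1, 105739) ≈ 9.4572e-6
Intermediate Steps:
Pow(Add(Mul(Add(-124, -56), -92), q), -1) = Pow(Add(Mul(Add(-124, -56), -92), 89179), -1) = Pow(Add(Mul(-180, -92), 89179), -1) = Pow(Add(16560, 89179), -1) = Pow(105739, -1) = Rational(1, 105739)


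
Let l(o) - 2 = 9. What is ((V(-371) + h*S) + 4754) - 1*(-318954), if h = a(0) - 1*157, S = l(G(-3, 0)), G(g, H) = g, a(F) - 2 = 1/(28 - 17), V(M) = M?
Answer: 321633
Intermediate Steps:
a(F) = 23/11 (a(F) = 2 + 1/(28 - 17) = 2 + 1/11 = 23/11)
l(o) = 11 (l(o) = 2 + 9 = 11)
S = 11
h = -1704/11 (h = 23/11 - 1*157 = 23/11 - 157 = -1704/11 ≈ -154.91)
((V(-371) + h*S) + 4754) - 1*(-318954) = ((-371 - 1704/11*11) + 4754) - 1*(-318954) = ((-371 - 1704) + 4754) + 318954 = (-2075 + 4754) + 318954 = 2679 + 318954 = 321633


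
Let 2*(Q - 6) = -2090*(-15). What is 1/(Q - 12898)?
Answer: 1/2783 ≈ 0.00035932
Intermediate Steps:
Q = 15681 (Q = 6 + (-2090*(-15))/2 = 6 + (½)*31350 = 6 + 15675 = 15681)
1/(Q - 12898) = 1/(15681 - 12898) = 1/2783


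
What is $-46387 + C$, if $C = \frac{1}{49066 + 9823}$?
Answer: $- \frac{2731684042}{58889} \approx -46387.0$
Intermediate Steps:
$C = \frac{1}{58889} \approx 1.6981 \cdot 10^{-5}$
$-46387 + C = -46387 + \frac{1}{58889} = - \frac{2731684042}{58889}$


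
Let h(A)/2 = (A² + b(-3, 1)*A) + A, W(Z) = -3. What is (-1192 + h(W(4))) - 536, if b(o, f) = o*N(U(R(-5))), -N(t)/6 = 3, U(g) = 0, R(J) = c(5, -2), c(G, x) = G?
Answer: -2040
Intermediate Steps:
R(J) = 5
N(t) = -18 (N(t) = -6*3 = -18)
b(o, f) = -18*o (b(o, f) = o*(-18) = -18*o)
h(A) = 2*A² + 110*A (h(A) = 2*((A² + (-18*(-3))*A) + A) = 2*((A² + 54*A) + A) = 2*(A² + 55*A) = 2*A² + 110*A)
(-1192 + h(W(4))) - 536 = (-1192 + 2*(-3)*(55 - 3)) - 536 = (-1192 + 2*(-3)*52) - 536 = (-1192 - 312) - 536 = -1504 - 536 = -2040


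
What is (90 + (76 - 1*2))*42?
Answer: 6888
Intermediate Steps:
(90 + (76 - 1*2))*42 = (90 + (76 - 2))*42 = (90 + 74)*42 = 164*42 = 6888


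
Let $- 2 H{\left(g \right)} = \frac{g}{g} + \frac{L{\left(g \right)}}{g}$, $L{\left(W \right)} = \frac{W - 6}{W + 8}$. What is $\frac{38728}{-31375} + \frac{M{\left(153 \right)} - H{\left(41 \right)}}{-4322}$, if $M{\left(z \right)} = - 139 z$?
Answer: $\frac{143458025733}{38917989250} \approx 3.6862$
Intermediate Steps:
$L{\left(W \right)} = \frac{-6 + W}{8 + W}$
$H{\left(g \right)} = - \frac{1}{2} - \frac{-6 + g}{2 g \left(8 + g\right)}$ ($H{\left(g \right)} = - \frac{\frac{g}{g} + \frac{\frac{1}{8 + g} \left(-6 + g\right)}{g}}{2} = - \frac{1 + \frac{-6 + g}{g \left(8 + g\right)}}{2} = - \frac{1}{2} - \frac{-6 + g}{2 g \left(8 + g\right)}$)
$\frac{38728}{-31375} + \frac{M{\left(153 \right)} - H{\left(41 \right)}}{-4322} = \frac{38728}{-31375} + \frac{\left(-139\right) 153 - \frac{6 - 41 - 41 \left(8 + 41\right)}{2 \cdot 41 \left(8 + 41\right)}}{-4322} = 38728 \left(- \frac{1}{31375}\right) + \left(-21267 - \frac{1}{2} \cdot \frac{1}{41} \cdot \frac{1}{49} \left(6 - 41 - 41 \cdot 49\right)\right) \left(- \frac{1}{4322}\right) = - \frac{38728}{31375} + \left(-21267 - \frac{1}{2} \cdot \frac{1}{41} \cdot \frac{1}{49} \left(6 - 41 - 2009\right)\right) \left(- \frac{1}{4322}\right) = - \frac{38728}{31375} + \left(-21267 - \frac{1}{2} \cdot \frac{1}{41} \cdot \frac{1}{49} \left(-2044\right)\right) \left(- \frac{1}{4322}\right) = - \frac{38728}{31375} + \left(-21267 - - \frac{146}{287}\right) \left(- \frac{1}{4322}\right) = - \frac{38728}{31375} + \left(-21267 + \frac{146}{287}\right) \left(- \frac{1}{4322}\right) = - \frac{38728}{31375} - - \frac{6103483}{1240414} = - \frac{38728}{31375} + \frac{6103483}{1240414} = \frac{143458025733}{38917989250}$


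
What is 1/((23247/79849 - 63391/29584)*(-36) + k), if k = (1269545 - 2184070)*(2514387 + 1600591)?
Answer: -84366172/317491018324714963343 ≈ -2.6573e-13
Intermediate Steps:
k = -3763250255450 (k = -914525*4114978 = -3763250255450)
1/((23247/79849 - 63391/29584)*(-36) + k) = 1/((23247/79849 - 63391/29584)*(-36) - 3763250255450) = 1/((23247*(1/79849) - 63391*1/29584)*(-36) - 3763250255450) = 1/((3321/11407 - 63391/29584)*(-36) - 3763250255450) = 1/(-624852673/337464688*(-36) - 3763250255450) = 1/(5623674057/84366172 - 3763250255450) = 1/(-317491018324714963343/84366172) = -84366172/317491018324714963343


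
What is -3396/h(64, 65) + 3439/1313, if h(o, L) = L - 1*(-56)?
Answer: -4042829/158873 ≈ -25.447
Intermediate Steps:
h(o, L) = 56 + L (h(o, L) = L + 56 = 56 + L)
-3396/h(64, 65) + 3439/1313 = -3396/(56 + 65) + 3439/1313 = -3396/121 + 3439*(1/1313) = -3396*1/121 + 3439/1313 = -3396/121 + 3439/1313 = -4042829/158873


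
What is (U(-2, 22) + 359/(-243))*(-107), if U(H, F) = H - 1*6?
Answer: 246421/243 ≈ 1014.1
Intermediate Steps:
U(H, F) = -6 + H (U(H, F) = H - 6 = -6 + H)
(U(-2, 22) + 359/(-243))*(-107) = ((-6 - 2) + 359/(-243))*(-107) = (-8 + 359*(-1/243))*(-107) = (-8 - 359/243)*(-107) = -2303/243*(-107) = 246421/243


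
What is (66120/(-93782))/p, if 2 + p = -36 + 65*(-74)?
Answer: 2755/18943964 ≈ 0.00014543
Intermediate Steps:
p = -4848 (p = -2 + (-36 + 65*(-74)) = -2 + (-36 - 4810) = -2 - 4846 = -4848)
(66120/(-93782))/p = (66120/(-93782))/(-4848) = (66120*(-1/93782))*(-1/4848) = -33060/46891*(-1/4848) = 2755/18943964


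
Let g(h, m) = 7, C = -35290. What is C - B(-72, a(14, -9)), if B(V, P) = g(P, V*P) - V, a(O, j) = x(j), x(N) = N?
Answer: -35369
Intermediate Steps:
a(O, j) = j
B(V, P) = 7 - V
C - B(-72, a(14, -9)) = -35290 - (7 - 1*(-72)) = -35290 - (7 + 72) = -35290 - 1*79 = -35290 - 79 = -35369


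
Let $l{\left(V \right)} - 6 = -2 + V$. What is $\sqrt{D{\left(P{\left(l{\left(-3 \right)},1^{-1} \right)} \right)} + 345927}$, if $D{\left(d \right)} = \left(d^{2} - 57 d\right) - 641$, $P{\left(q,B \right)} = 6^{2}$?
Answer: $\sqrt{344530} \approx 586.97$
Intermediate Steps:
$l{\left(V \right)} = 4 + V$ ($l{\left(V \right)} = 6 + \left(-2 + V\right) = 4 + V$)
$P{\left(q,B \right)} = 36$
$D{\left(d \right)} = -641 + d^{2} - 57 d$
$\sqrt{D{\left(P{\left(l{\left(-3 \right)},1^{-1} \right)} \right)} + 345927} = \sqrt{\left(-641 + 36^{2} - 2052\right) + 345927} = \sqrt{\left(-641 + 1296 - 2052\right) + 345927} = \sqrt{-1397 + 345927} = \sqrt{344530}$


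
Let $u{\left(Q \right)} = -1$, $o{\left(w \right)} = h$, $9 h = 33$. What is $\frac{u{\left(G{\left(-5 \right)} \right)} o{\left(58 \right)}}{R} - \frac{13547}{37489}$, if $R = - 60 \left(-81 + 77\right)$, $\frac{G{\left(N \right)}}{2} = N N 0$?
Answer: $- \frac{10166219}{26992080} \approx -0.37664$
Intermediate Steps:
$h = \frac{11}{3}$ ($h = \frac{1}{9} \cdot 33 = \frac{11}{3} \approx 3.6667$)
$o{\left(w \right)} = \frac{11}{3}$
$G{\left(N \right)} = 0$ ($G{\left(N \right)} = 2 N N 0 = 2 N^{2} \cdot 0 = 2 \cdot 0 = 0$)
$R = 240$ ($R = \left(-60\right) \left(-4\right) = 240$)
$\frac{u{\left(G{\left(-5 \right)} \right)} o{\left(58 \right)}}{R} - \frac{13547}{37489} = \frac{\left(-1\right) \frac{11}{3}}{240} - \frac{13547}{37489} = \left(- \frac{11}{3}\right) \frac{1}{240} - \frac{13547}{37489} = - \frac{11}{720} - \frac{13547}{37489} = - \frac{10166219}{26992080}$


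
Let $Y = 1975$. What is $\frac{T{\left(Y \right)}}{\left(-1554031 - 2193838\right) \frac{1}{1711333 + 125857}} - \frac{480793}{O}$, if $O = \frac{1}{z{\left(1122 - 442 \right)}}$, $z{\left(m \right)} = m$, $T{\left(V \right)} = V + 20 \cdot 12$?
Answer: $- \frac{1225329511855410}{3747869} \approx -3.2694 \cdot 10^{8}$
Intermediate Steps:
$T{\left(V \right)} = 240 + V$ ($T{\left(V \right)} = V + 240 = 240 + V$)
$O = \frac{1}{680}$ ($O = \frac{1}{1122 - 442} = \frac{1}{680} \approx 0.0014706$)
$\frac{T{\left(Y \right)}}{\left(-1554031 - 2193838\right) \frac{1}{1711333 + 125857}} - \frac{480793}{O} = \frac{240 + 1975}{\left(-1554031 - 2193838\right) \frac{1}{1711333 + 125857}} - 480793 \frac{1}{\frac{1}{680}} = \frac{2215}{\left(-3747869\right) \frac{1}{1837190}} - 326939240 = \frac{2215}{- \frac{3747869}{1837190}} - 326939240 = 2215 \left(- \frac{1837190}{3747869}\right) - 326939240 = - \frac{4069375850}{3747869} - 326939240 = - \frac{1225329511855410}{3747869}$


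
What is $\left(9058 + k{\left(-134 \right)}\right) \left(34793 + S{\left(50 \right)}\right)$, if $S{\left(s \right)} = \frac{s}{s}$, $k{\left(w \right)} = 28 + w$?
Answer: $311475888$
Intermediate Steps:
$S{\left(s \right)} = 1$
$\left(9058 + k{\left(-134 \right)}\right) \left(34793 + S{\left(50 \right)}\right) = \left(9058 + \left(28 - 134\right)\right) \left(34793 + 1\right) = \left(9058 - 106\right) 34794 = 8952 \cdot 34794 = 311475888$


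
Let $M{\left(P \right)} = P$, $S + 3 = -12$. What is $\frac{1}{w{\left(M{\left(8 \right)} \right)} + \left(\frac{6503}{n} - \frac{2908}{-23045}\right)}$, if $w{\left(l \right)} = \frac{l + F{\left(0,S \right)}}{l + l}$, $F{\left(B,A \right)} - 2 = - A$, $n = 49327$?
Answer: $\frac{18187851440}{33111390691} \approx 0.54929$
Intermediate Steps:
$S = -15$ ($S = -3 - 12 = -15$)
$F{\left(B,A \right)} = 2 - A$
$w{\left(l \right)} = \frac{17 + l}{2 l}$ ($w{\left(l \right)} = \frac{l + \left(2 - -15\right)}{l + l} = \frac{l + \left(2 + 15\right)}{2 l} = \left(l + 17\right) \frac{1}{2 l} = \left(17 + l\right) \frac{1}{2 l} = \frac{17 + l}{2 l}$)
$\frac{1}{w{\left(M{\left(8 \right)} \right)} + \left(\frac{6503}{n} - \frac{2908}{-23045}\right)} = \frac{1}{\frac{17 + 8}{2 \cdot 8} + \left(\frac{6503}{49327} - \frac{2908}{-23045}\right)} = \frac{1}{\frac{1}{2} \cdot \frac{1}{8} \cdot 25 + \left(6503 \cdot \frac{1}{49327} - - \frac{2908}{23045}\right)} = \frac{1}{\frac{25}{16} + \left(\frac{6503}{49327} + \frac{2908}{23045}\right)} = \frac{1}{\frac{25}{16} + \frac{293304551}{1136740715}} = \frac{1}{\frac{33111390691}{18187851440}} = \frac{18187851440}{33111390691}$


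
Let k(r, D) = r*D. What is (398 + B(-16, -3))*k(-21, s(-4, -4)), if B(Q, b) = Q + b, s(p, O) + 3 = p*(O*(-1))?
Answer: 151221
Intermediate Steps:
s(p, O) = -3 - O*p (s(p, O) = -3 + p*(O*(-1)) = -3 + p*(-O) = -3 - O*p)
k(r, D) = D*r
(398 + B(-16, -3))*k(-21, s(-4, -4)) = (398 + (-16 - 3))*((-3 - 1*(-4)*(-4))*(-21)) = (398 - 19)*((-3 - 16)*(-21)) = 379*(-19*(-21)) = 379*399 = 151221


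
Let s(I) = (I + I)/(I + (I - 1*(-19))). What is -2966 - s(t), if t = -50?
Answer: -240346/81 ≈ -2967.2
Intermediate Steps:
s(I) = 2*I/(19 + 2*I) (s(I) = (2*I)/(I + (I + 19)) = (2*I)/(I + (19 + I)) = (2*I)/(19 + 2*I) = 2*I/(19 + 2*I))
-2966 - s(t) = -2966 - 2*(-50)/(19 + 2*(-50)) = -2966 - 2*(-50)/(19 - 100) = -2966 - 2*(-50)/(-81) = -2966 - 2*(-50)*(-1)/81 = -2966 - 1*100/81 = -2966 - 100/81 = -240346/81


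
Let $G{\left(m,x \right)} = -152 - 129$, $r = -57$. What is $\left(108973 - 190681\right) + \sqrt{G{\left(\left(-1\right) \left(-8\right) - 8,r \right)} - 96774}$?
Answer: $-81708 + i \sqrt{97055} \approx -81708.0 + 311.54 i$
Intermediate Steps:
$G{\left(m,x \right)} = -281$ ($G{\left(m,x \right)} = -152 - 129 = -281$)
$\left(108973 - 190681\right) + \sqrt{G{\left(\left(-1\right) \left(-8\right) - 8,r \right)} - 96774} = \left(108973 - 190681\right) + \sqrt{-281 - 96774} = -81708 + \sqrt{-97055} = -81708 + i \sqrt{97055}$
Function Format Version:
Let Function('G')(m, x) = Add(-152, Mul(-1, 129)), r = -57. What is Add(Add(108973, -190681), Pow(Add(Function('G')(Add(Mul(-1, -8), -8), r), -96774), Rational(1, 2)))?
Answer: Add(-81708, Mul(I, Pow(97055, Rational(1, 2)))) ≈ Add(-81708., Mul(311.54, I))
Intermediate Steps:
Function('G')(m, x) = -281 (Function('G')(m, x) = Add(-152, -129) = -281)
Add(Add(108973, -190681), Pow(Add(Function('G')(Add(Mul(-1, -8), -8), r), -96774), Rational(1, 2))) = Add(Add(108973, -190681), Pow(Add(-281, -96774), Rational(1, 2))) = Add(-81708, Pow(-97055, Rational(1, 2))) = Add(-81708, Mul(I, Pow(97055, Rational(1, 2))))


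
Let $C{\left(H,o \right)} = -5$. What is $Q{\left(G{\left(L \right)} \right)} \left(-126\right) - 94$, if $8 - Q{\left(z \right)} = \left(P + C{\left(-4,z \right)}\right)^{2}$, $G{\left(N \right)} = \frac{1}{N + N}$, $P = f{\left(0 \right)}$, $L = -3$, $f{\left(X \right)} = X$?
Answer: $2048$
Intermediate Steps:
$P = 0$
$G{\left(N \right)} = \frac{1}{2 N}$
$Q{\left(z \right)} = -17$ ($Q{\left(z \right)} = 8 - \left(0 - 5\right)^{2} = 8 - \left(-5\right)^{2} = 8 - 25 = -17$)
$Q{\left(G{\left(L \right)} \right)} \left(-126\right) - 94 = \left(-17\right) \left(-126\right) - 94 = 2142 - 94 = 2048$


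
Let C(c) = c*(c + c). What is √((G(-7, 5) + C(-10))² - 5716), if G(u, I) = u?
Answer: √31533 ≈ 177.58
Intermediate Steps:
C(c) = 2*c² (C(c) = c*(2*c) = 2*c²)
√((G(-7, 5) + C(-10))² - 5716) = √((-7 + 2*(-10)²)² - 5716) = √((-7 + 2*100)² - 5716) = √((-7 + 200)² - 5716) = √(193² - 5716) = √(37249 - 5716) = √31533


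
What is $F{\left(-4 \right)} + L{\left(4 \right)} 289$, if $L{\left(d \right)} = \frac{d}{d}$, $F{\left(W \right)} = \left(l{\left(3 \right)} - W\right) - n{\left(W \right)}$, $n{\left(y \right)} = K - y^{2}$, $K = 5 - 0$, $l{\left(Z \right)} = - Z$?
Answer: $301$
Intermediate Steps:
$K = 5$ ($K = 5 + 0 = 5$)
$n{\left(y \right)} = 5 - y^{2}$
$F{\left(W \right)} = -8 + W^{2} - W$ ($F{\left(W \right)} = \left(\left(-1\right) 3 - W\right) - \left(5 - W^{2}\right) = \left(-3 - W\right) + \left(-5 + W^{2}\right) = -8 + W^{2} - W$)
$L{\left(d \right)} = 1$
$F{\left(-4 \right)} + L{\left(4 \right)} 289 = \left(-8 + \left(-4\right)^{2} - -4\right) + 1 \cdot 289 = \left(-8 + 16 + 4\right) + 289 = 12 + 289 = 301$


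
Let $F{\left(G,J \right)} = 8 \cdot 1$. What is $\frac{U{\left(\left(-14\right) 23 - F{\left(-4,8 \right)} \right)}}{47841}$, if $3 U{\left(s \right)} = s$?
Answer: $- \frac{110}{47841} \approx -0.0022993$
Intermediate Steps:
$F{\left(G,J \right)} = 8$
$U{\left(s \right)} = \frac{s}{3}$
$\frac{U{\left(\left(-14\right) 23 - F{\left(-4,8 \right)} \right)}}{47841} = \frac{\frac{1}{3} \left(\left(-14\right) 23 - 8\right)}{47841} = \frac{-322 - 8}{3} \cdot \frac{1}{47841} = \frac{1}{3} \left(-330\right) \frac{1}{47841} = \left(-110\right) \frac{1}{47841} = - \frac{110}{47841}$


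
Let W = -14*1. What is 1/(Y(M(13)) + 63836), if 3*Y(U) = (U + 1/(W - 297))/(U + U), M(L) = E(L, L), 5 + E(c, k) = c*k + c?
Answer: 165141/10541968399 ≈ 1.5665e-5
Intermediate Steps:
W = -14
E(c, k) = -5 + c + c*k (E(c, k) = -5 + (c*k + c) = -5 + (c + c*k) = -5 + c + c*k)
M(L) = -5 + L + L² (M(L) = -5 + L + L*L = -5 + L + L²)
Y(U) = (-1/311 + U)/(6*U) (Y(U) = ((U + 1/(-14 - 297))/(U + U))/3 = ((U + 1/(-311))/((2*U)))/3 = ((U - 1/311)*(1/(2*U)))/3 = ((-1/311 + U)*(1/(2*U)))/3 = ((-1/311 + U)/(2*U))/3 = (-1/311 + U)/(6*U))
1/(Y(M(13)) + 63836) = 1/((-1 + 311*(-5 + 13 + 13²))/(1866*(-5 + 13 + 13²)) + 63836) = 1/((-1 + 311*(-5 + 13 + 169))/(1866*(-5 + 13 + 169)) + 63836) = 1/((1/1866)*(-1 + 311*177)/177 + 63836) = 1/((1/1866)*(1/177)*(-1 + 55047) + 63836) = 1/((1/1866)*(1/177)*55046 + 63836) = 1/(27523/165141 + 63836) = 1/(10541968399/165141) = 165141/10541968399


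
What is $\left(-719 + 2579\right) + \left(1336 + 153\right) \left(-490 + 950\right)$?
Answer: $686800$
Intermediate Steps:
$\left(-719 + 2579\right) + \left(1336 + 153\right) \left(-490 + 950\right) = 1860 + 1489 \cdot 460 = 1860 + 684940 = 686800$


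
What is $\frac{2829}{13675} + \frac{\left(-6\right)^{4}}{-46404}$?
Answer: $\frac{3154281}{17627075} \approx 0.17895$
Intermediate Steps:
$\frac{2829}{13675} + \frac{\left(-6\right)^{4}}{-46404} = 2829 \cdot \frac{1}{13675} + 1296 \left(- \frac{1}{46404}\right) = \frac{2829}{13675} - \frac{36}{1289} = \frac{3154281}{17627075}$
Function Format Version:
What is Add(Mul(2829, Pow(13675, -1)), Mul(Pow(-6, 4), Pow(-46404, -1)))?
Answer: Rational(3154281, 17627075) ≈ 0.17895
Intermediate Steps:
Add(Mul(2829, Pow(13675, -1)), Mul(Pow(-6, 4), Pow(-46404, -1))) = Add(Mul(2829, Rational(1, 13675)), Mul(1296, Rational(-1, 46404))) = Add(Rational(2829, 13675), Rational(-36, 1289)) = Rational(3154281, 17627075)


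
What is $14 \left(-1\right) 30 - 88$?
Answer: $-508$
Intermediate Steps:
$14 \left(-1\right) 30 - 88 = \left(-14\right) 30 - 88 = -420 - 88 = -508$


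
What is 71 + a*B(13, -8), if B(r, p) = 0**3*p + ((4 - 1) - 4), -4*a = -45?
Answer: 239/4 ≈ 59.750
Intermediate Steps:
a = 45/4 (a = -1/4*(-45) = 45/4 ≈ 11.250)
B(r, p) = -1 (B(r, p) = 0*p + (3 - 4) = 0 - 1 = -1)
71 + a*B(13, -8) = 71 + (45/4)*(-1) = 71 - 45/4 = 239/4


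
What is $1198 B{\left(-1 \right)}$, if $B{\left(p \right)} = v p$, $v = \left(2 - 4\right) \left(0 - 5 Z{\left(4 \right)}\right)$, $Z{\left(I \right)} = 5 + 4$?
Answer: $-107820$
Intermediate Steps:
$Z{\left(I \right)} = 9$
$v = 90$ ($v = \left(2 - 4\right) \left(0 - 45\right) = - 2 \left(0 - 45\right) = \left(-2\right) \left(-45\right) = 90$)
$B{\left(p \right)} = 90 p$
$1198 B{\left(-1 \right)} = 1198 \cdot 90 \left(-1\right) = 1198 \left(-90\right) = -107820$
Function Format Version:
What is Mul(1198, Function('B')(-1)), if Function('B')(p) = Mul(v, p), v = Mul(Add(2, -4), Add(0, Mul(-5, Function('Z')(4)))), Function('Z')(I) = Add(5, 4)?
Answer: -107820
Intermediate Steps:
Function('Z')(I) = 9
v = 90 (v = Mul(Add(2, -4), Add(0, Mul(-5, 9))) = Mul(-2, Add(0, -45)) = Mul(-2, -45) = 90)
Function('B')(p) = Mul(90, p)
Mul(1198, Function('B')(-1)) = Mul(1198, Mul(90, -1)) = Mul(1198, -90) = -107820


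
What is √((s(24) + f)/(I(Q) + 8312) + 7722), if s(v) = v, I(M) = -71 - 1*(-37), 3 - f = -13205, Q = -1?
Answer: √132315444386/4139 ≈ 87.884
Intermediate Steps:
f = 13208 (f = 3 - 1*(-13205) = 3 + 13205 = 13208)
I(M) = -34 (I(M) = -71 + 37 = -34)
√((s(24) + f)/(I(Q) + 8312) + 7722) = √((24 + 13208)/(-34 + 8312) + 7722) = √(13232/8278 + 7722) = √(13232*(1/8278) + 7722) = √(6616/4139 + 7722) = √(31967974/4139) = √132315444386/4139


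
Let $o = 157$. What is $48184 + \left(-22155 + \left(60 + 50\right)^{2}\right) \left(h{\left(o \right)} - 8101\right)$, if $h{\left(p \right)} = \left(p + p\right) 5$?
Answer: $65717389$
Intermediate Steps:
$h{\left(p \right)} = 10 p$ ($h{\left(p \right)} = 2 p 5 = 10 p$)
$48184 + \left(-22155 + \left(60 + 50\right)^{2}\right) \left(h{\left(o \right)} - 8101\right) = 48184 + \left(-22155 + \left(60 + 50\right)^{2}\right) \left(10 \cdot 157 - 8101\right) = 48184 + \left(-22155 + 110^{2}\right) \left(1570 - 8101\right) = 48184 + \left(-22155 + 12100\right) \left(-6531\right) = 48184 - -65669205 = 48184 + 65669205 = 65717389$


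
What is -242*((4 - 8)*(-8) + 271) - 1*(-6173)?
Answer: -67153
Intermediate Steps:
-242*((4 - 8)*(-8) + 271) - 1*(-6173) = -242*(-4*(-8) + 271) + 6173 = -242*(32 + 271) + 6173 = -242*303 + 6173 = -73326 + 6173 = -67153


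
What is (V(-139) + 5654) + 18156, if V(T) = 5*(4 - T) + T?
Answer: 24386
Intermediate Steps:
V(T) = 20 - 4*T (V(T) = (20 - 5*T) + T = 20 - 4*T)
(V(-139) + 5654) + 18156 = ((20 - 4*(-139)) + 5654) + 18156 = ((20 + 556) + 5654) + 18156 = (576 + 5654) + 18156 = 6230 + 18156 = 24386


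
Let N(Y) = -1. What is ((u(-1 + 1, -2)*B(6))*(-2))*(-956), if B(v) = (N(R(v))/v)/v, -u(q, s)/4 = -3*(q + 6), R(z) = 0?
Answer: -3824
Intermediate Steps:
u(q, s) = 72 + 12*q (u(q, s) = -(-12)*(q + 6) = -(-12)*(6 + q) = -4*(-18 - 3*q) = 72 + 12*q)
B(v) = -1/v² (B(v) = (-1/v)/v = -1/v²)
((u(-1 + 1, -2)*B(6))*(-2))*(-956) = (((72 + 12*(-1 + 1))*(-1/6²))*(-2))*(-956) = (((72 + 12*0)*(-1*1/36))*(-2))*(-956) = (((72 + 0)*(-1/36))*(-2))*(-956) = ((72*(-1/36))*(-2))*(-956) = -2*(-2)*(-956) = 4*(-956) = -3824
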